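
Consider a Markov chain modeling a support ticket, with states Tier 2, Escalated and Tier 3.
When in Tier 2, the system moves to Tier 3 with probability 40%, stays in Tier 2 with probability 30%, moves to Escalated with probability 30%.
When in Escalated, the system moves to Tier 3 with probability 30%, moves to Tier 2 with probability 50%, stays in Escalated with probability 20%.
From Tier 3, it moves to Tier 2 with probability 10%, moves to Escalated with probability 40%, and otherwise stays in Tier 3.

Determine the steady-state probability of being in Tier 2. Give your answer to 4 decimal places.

Let the stationary distribution be π with π = πP and π_1 + π_2 + π_3 = 1.
π_1 = 0.3·π_1 + 0.5·π_2 + 0.1·π_3
π_2 = 0.3·π_1 + 0.2·π_2 + 0.4·π_3
Solving with the normalization constraint gives π = (0.2800, 0.3100, 0.4100).
So the stationary probability of Tier 2 is 0.2800.

0.2800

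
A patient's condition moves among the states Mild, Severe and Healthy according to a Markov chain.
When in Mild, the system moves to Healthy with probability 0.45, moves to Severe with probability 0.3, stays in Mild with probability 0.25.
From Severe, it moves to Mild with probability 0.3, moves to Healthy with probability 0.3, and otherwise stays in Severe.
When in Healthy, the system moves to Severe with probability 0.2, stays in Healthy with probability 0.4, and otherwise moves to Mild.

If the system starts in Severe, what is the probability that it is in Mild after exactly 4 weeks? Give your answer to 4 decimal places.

0.3224

Propagate the distribution vector 4 weeks from Severe.
After 0 weeks: (0.0000, 1.0000, 0.0000)
After 1 week: (0.3000, 0.4000, 0.3000)
After 2 weeks: (0.3150, 0.3100, 0.3750)
After 3 weeks: (0.3218, 0.2935, 0.3848)
After 4 weeks: (0.3224, 0.2909, 0.3867)
P(in Mild after 4 weeks) = 0.3224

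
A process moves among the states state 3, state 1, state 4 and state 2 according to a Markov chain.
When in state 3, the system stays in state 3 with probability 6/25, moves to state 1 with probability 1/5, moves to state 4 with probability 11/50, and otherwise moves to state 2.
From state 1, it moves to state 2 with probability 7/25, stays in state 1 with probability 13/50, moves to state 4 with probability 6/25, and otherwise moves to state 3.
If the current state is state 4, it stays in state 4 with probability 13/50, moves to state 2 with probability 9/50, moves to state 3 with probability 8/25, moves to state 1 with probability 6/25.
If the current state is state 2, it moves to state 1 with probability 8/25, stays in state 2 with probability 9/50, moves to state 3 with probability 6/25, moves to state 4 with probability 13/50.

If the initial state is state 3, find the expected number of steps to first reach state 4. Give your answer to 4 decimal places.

Let t(s) be the expected number of steps to first reach state 4 from state s, with t(state 4) = 0. Conditioning on the first step:
t(state 3) = 1 + 0.24·t(state 3) + 0.2·t(state 1) + 0.34·t(state 2)
t(state 1) = 1 + 0.22·t(state 3) + 0.26·t(state 1) + 0.28·t(state 2)
t(state 2) = 1 + 0.24·t(state 3) + 0.32·t(state 1) + 0.18·t(state 2)
Solving: t(state 3) = 4.2340, t(state 1) = 4.1538, t(state 2) = 4.0797.
Expected steps from state 3 to state 4: 4.2340.

4.2340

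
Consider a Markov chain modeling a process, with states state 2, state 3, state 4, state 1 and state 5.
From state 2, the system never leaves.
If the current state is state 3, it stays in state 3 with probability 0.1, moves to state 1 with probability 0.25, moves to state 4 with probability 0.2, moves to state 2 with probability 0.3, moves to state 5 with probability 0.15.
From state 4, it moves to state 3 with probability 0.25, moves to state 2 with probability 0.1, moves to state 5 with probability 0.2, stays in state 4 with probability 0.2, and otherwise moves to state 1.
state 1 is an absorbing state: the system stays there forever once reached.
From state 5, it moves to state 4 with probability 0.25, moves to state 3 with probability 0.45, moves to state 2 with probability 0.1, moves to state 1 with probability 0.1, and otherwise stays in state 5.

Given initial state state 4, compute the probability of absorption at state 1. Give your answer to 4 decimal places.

0.6003

Let h(s) be the probability of absorption at state 1 starting from transient state s. Then h(state 1) = 1 and h(state 2) = 0. By first-step analysis:
h(state 3) = 0.3·0 + 0.1·h(state 3) + 0.2·h(state 4) + 0.25·1 + 0.15·h(state 5)
h(state 4) = 0.1·0 + 0.25·h(state 3) + 0.2·h(state 4) + 0.25·1 + 0.2·h(state 5)
h(state 5) = 0.1·0 + 0.45·h(state 3) + 0.25·h(state 4) + 0.1·1 + 0.1·h(state 5)
Solving: h(state 3) = 0.4991, h(state 4) = 0.6003, h(state 5) = 0.5274.
Starting from state 4, the probability is 0.6003.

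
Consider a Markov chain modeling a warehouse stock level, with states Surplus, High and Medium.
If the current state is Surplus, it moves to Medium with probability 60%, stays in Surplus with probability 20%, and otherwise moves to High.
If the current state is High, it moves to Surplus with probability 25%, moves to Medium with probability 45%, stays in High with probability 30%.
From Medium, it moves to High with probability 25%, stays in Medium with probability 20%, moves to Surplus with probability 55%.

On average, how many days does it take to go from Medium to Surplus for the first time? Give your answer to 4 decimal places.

Let t(s) be the expected number of days to first reach Surplus from state s, with t(Surplus) = 0. Conditioning on the first day:
t(High) = 1 + 0.3·t(High) + 0.45·t(Medium)
t(Medium) = 1 + 0.25·t(High) + 0.2·t(Medium)
Solving: t(High) = 2.7933, t(Medium) = 2.1229.
Expected days from Medium to Surplus: 2.1229.

2.1229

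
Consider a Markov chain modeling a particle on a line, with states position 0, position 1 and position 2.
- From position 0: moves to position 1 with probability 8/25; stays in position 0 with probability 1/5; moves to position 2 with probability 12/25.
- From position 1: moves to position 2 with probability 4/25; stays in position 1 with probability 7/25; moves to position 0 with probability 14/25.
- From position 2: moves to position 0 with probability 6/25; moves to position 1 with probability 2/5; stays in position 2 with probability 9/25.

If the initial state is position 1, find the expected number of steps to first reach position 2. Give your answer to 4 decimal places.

Let t(s) be the expected number of steps to first reach position 2 from state s, with t(position 2) = 0. Conditioning on the first step:
t(position 0) = 1 + 0.2·t(position 0) + 0.32·t(position 1)
t(position 1) = 1 + 0.56·t(position 0) + 0.28·t(position 1)
Solving: t(position 0) = 2.6210, t(position 1) = 3.4274.
Expected steps from position 1 to position 2: 3.4274.

3.4274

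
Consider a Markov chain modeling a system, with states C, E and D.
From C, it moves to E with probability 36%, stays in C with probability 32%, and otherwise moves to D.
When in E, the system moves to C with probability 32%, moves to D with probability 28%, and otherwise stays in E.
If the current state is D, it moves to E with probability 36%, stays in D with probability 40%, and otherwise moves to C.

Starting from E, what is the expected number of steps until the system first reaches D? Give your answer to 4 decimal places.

3.4153

Let t(s) be the expected number of steps to first reach D from state s, with t(D) = 0. Conditioning on the first step:
t(C) = 1 + 0.32·t(C) + 0.36·t(E)
t(E) = 1 + 0.32·t(C) + 0.4·t(E)
Solving: t(C) = 3.2787, t(E) = 3.4153.
Expected steps from E to D: 3.4153.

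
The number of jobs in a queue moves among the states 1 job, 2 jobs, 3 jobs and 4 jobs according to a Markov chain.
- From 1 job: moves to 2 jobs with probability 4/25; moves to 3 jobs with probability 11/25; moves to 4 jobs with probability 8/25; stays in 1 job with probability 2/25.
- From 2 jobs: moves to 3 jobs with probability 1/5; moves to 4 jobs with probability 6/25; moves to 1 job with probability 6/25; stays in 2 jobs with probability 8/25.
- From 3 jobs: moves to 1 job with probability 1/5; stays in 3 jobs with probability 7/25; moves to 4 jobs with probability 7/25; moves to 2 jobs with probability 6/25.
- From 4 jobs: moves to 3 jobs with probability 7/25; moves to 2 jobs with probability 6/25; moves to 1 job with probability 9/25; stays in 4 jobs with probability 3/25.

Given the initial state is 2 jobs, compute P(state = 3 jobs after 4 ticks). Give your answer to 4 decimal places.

Propagate the distribution vector 4 ticks from 2 jobs.
After 0 ticks: (0.0000, 1.0000, 0.0000, 0.0000)
After 1 tick: (0.2400, 0.3200, 0.2000, 0.2400)
After 2 ticks: (0.2224, 0.2464, 0.2928, 0.2384)
After 3 ticks: (0.2213, 0.2419, 0.2959, 0.2409)
After 4 ticks: (0.2217, 0.2416, 0.2961, 0.2406)
P(in 3 jobs after 4 ticks) = 0.2961

0.2961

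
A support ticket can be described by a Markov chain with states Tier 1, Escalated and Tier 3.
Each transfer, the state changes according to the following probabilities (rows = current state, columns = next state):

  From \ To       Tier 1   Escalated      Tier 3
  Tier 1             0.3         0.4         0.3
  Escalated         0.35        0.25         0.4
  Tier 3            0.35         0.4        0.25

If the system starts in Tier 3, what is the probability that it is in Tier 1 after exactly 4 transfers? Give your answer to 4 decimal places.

0.3333

Propagate the distribution vector 4 transfers from Tier 3.
After 0 transfers: (0.0000, 0.0000, 1.0000)
After 1 transfer: (0.3500, 0.4000, 0.2500)
After 2 transfers: (0.3325, 0.3400, 0.3275)
After 3 transfers: (0.3334, 0.3490, 0.3176)
After 4 transfers: (0.3333, 0.3477, 0.3190)
P(in Tier 1 after 4 transfers) = 0.3333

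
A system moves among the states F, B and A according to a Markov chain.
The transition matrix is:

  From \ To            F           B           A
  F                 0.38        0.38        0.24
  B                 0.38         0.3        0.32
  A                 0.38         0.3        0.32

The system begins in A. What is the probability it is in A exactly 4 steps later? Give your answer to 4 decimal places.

Propagate the distribution vector 4 steps from A.
After 0 steps: (0.0000, 0.0000, 1.0000)
After 1 step: (0.3800, 0.3000, 0.3200)
After 2 steps: (0.3800, 0.3304, 0.2896)
After 3 steps: (0.3800, 0.3304, 0.2896)
After 4 steps: (0.3800, 0.3304, 0.2896)
P(in A after 4 steps) = 0.2896

0.2896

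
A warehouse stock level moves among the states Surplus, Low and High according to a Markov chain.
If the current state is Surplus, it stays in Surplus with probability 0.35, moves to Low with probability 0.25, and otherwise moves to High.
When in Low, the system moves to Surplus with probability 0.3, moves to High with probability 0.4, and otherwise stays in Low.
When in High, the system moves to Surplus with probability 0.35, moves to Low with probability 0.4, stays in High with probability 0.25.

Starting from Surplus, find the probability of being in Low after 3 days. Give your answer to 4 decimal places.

0.3171

Propagate the distribution vector 3 days from Surplus.
After 0 days: (1.0000, 0.0000, 0.0000)
After 1 day: (0.3500, 0.2500, 0.4000)
After 2 days: (0.3375, 0.3225, 0.3400)
After 3 days: (0.3339, 0.3171, 0.3490)
P(in Low after 3 days) = 0.3171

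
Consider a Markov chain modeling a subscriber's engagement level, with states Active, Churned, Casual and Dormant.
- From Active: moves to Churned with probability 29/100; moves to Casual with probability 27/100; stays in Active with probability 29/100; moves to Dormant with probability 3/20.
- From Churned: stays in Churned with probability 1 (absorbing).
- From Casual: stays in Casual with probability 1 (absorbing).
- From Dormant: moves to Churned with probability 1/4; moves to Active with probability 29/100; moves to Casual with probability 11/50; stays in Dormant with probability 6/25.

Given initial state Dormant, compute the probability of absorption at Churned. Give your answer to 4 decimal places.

Let h(s) be the probability of absorption at Churned starting from transient state s. Then h(Churned) = 1 and h(Casual) = 0. By first-step analysis:
h(Active) = 0.29·h(Active) + 0.29·1 + 0.27·0 + 0.15·h(Dormant)
h(Dormant) = 0.29·h(Active) + 0.25·1 + 0.22·0 + 0.24·h(Dormant)
Solving: h(Active) = 0.5199, h(Dormant) = 0.5273.
Starting from Dormant, the probability is 0.5273.

0.5273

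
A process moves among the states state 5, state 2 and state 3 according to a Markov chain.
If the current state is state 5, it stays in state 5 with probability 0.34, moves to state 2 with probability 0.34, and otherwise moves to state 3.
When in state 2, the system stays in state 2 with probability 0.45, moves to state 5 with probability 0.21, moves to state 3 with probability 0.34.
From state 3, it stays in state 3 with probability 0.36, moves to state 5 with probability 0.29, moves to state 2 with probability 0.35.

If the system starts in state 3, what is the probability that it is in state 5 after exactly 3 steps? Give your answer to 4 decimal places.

Propagate the distribution vector 3 steps from state 3.
After 0 steps: (0.0000, 0.0000, 1.0000)
After 1 step: (0.2900, 0.3500, 0.3600)
After 2 steps: (0.2765, 0.3821, 0.3414)
After 3 steps: (0.2733, 0.3854, 0.3413)
P(in state 5 after 3 steps) = 0.2733

0.2733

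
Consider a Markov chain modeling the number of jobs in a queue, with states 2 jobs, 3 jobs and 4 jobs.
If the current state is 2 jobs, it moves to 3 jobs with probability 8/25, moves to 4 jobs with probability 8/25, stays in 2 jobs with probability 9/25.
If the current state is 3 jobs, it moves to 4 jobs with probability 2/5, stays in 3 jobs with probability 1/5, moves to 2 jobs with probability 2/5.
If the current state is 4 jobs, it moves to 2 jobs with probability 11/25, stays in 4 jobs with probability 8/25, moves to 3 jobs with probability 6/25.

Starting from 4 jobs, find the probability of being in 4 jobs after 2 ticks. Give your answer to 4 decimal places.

Sum over the intermediate state after 1 tick:
P = P(4 jobs→2 jobs)·P(2 jobs→4 jobs) + P(4 jobs→3 jobs)·P(3 jobs→4 jobs) + P(4 jobs→4 jobs)·P(4 jobs→4 jobs)
  = 0.44×0.32 + 0.24×0.4 + 0.32×0.32
  = 0.1408 + 0.0960 + 0.1024 = 0.3392

0.3392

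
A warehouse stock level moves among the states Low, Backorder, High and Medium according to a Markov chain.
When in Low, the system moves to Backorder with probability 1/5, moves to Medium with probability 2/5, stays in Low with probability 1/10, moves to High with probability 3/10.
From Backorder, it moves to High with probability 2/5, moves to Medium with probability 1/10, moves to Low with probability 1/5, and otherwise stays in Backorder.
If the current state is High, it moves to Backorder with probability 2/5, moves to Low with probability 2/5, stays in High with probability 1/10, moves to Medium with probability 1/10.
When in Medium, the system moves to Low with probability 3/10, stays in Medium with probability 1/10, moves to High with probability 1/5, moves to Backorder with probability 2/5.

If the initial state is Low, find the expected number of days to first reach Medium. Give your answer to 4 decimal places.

4.2915

Let t(s) be the expected number of days to first reach Medium from state s, with t(Medium) = 0. Conditioning on the first day:
t(Low) = 1 + 0.1·t(Low) + 0.2·t(Backorder) + 0.3·t(High)
t(Backorder) = 1 + 0.2·t(Low) + 0.3·t(Backorder) + 0.4·t(High)
t(High) = 1 + 0.4·t(Low) + 0.4·t(Backorder) + 0.1·t(High)
Solving: t(Low) = 4.2915, t(Backorder) = 5.8704, t(High) = 5.6275.
Expected days from Low to Medium: 4.2915.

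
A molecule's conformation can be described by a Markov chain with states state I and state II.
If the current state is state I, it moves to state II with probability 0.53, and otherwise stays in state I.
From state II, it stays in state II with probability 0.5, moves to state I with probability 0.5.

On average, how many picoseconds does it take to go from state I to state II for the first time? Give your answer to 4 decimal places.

1.8868

Let t(s) be the expected number of picoseconds to first reach state II from state s, with t(state II) = 0. Conditioning on the first picosecond:
t(state I) = 1 + 0.47·t(state I)
Solving: t(state I) = 1.8868.
Expected picoseconds from state I to state II: 1.8868.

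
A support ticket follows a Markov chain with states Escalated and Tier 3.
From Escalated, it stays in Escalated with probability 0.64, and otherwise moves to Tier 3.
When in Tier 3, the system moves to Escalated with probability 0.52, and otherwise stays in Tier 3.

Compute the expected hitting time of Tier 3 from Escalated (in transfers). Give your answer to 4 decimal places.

Let t(s) be the expected number of transfers to first reach Tier 3 from state s, with t(Tier 3) = 0. Conditioning on the first transfer:
t(Escalated) = 1 + 0.64·t(Escalated)
Solving: t(Escalated) = 2.7778.
Expected transfers from Escalated to Tier 3: 2.7778.

2.7778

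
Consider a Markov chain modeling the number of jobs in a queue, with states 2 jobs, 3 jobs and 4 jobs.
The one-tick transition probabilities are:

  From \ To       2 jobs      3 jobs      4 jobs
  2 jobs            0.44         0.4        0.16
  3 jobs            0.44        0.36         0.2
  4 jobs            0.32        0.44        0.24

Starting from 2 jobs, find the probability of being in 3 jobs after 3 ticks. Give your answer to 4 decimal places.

Propagate the distribution vector 3 ticks from 2 jobs.
After 0 ticks: (1.0000, 0.0000, 0.0000)
After 1 tick: (0.4400, 0.4000, 0.1600)
After 2 ticks: (0.4208, 0.3904, 0.1888)
After 3 ticks: (0.4173, 0.3919, 0.1907)
P(in 3 jobs after 3 ticks) = 0.3919

0.3919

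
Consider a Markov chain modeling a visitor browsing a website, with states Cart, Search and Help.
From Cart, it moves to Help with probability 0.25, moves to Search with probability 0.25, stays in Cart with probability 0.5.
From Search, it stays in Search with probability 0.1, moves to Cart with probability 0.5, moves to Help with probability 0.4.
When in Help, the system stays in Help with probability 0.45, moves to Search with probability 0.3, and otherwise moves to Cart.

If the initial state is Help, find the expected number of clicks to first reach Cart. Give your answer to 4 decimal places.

Let t(s) be the expected number of clicks to first reach Cart from state s, with t(Cart) = 0. Conditioning on the first click:
t(Search) = 1 + 0.1·t(Search) + 0.4·t(Help)
t(Help) = 1 + 0.3·t(Search) + 0.45·t(Help)
Solving: t(Search) = 2.5333, t(Help) = 3.2000.
Expected clicks from Help to Cart: 3.2000.

3.2000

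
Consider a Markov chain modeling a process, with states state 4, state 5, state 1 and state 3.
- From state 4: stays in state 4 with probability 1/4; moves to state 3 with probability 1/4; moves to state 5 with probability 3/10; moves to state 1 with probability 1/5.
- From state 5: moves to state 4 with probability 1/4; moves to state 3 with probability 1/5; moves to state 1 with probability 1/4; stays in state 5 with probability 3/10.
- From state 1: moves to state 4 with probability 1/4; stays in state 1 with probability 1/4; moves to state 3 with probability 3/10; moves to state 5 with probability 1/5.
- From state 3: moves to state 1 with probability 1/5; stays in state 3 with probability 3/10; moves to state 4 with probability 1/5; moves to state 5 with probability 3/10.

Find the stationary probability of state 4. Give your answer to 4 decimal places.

0.2370

Let the stationary distribution be π with π = πP and π_1 + π_2 + π_3 + π_4 = 1.
π_1 = 0.25·π_1 + 0.25·π_2 + 0.25·π_3 + 0.2·π_4
π_2 = 0.3·π_1 + 0.3·π_2 + 0.2·π_3 + 0.3·π_4
π_3 = 0.2·π_1 + 0.25·π_2 + 0.25·π_3 + 0.2·π_4
Solving with the normalization constraint gives π = (0.2370, 0.2775, 0.2251, 0.2604).
So the stationary probability of state 4 is 0.2370.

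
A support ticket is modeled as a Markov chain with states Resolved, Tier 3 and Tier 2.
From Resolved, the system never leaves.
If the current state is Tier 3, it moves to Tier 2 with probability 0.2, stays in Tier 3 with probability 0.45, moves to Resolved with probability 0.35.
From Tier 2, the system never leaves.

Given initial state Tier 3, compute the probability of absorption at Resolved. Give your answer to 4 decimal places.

0.6364

Let h(s) be the probability of absorption at Resolved starting from transient state s. Then h(Resolved) = 1 and h(Tier 2) = 0. By first-step analysis:
h(Tier 3) = 0.35·1 + 0.45·h(Tier 3) + 0.2·0
Solving: h(Tier 3) = 0.6364.
Starting from Tier 3, the probability is 0.6364.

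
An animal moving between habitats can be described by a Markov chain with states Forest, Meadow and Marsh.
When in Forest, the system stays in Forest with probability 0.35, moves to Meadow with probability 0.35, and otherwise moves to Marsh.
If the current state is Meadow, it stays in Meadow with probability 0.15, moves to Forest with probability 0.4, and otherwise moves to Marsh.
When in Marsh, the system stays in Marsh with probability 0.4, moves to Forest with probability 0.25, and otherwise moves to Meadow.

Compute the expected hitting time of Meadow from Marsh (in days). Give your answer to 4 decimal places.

Let t(s) be the expected number of days to first reach Meadow from state s, with t(Meadow) = 0. Conditioning on the first day:
t(Forest) = 1 + 0.35·t(Forest) + 0.3·t(Marsh)
t(Marsh) = 1 + 0.25·t(Forest) + 0.4·t(Marsh)
Solving: t(Forest) = 2.8571, t(Marsh) = 2.8571.
Expected days from Marsh to Meadow: 2.8571.

2.8571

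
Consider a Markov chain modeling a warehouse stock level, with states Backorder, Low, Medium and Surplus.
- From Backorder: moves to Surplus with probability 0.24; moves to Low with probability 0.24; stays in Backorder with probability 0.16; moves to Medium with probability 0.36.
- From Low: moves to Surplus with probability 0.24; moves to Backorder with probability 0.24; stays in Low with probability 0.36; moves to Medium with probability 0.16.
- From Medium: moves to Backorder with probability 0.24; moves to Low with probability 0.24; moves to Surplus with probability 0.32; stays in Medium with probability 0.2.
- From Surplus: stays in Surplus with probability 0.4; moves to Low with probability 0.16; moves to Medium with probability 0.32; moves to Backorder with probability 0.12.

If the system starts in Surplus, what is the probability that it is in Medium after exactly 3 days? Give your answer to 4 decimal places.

Propagate the distribution vector 3 days from Surplus.
After 0 days: (0.0000, 0.0000, 0.0000, 1.0000)
After 1 day: (0.1200, 0.1600, 0.3200, 0.4000)
After 2 days: (0.1824, 0.2272, 0.2608, 0.3296)
After 3 days: (0.1859, 0.2409, 0.2596, 0.3136)
P(in Medium after 3 days) = 0.2596

0.2596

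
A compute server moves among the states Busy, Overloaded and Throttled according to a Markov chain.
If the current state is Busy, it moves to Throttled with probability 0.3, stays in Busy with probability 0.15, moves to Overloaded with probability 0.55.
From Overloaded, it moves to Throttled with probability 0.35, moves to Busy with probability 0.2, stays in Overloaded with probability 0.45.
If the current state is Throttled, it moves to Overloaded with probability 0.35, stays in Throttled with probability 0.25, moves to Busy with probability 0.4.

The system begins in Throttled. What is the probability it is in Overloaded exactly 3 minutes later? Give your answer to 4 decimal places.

Propagate the distribution vector 3 minutes from Throttled.
After 0 minutes: (0.0000, 0.0000, 1.0000)
After 1 minute: (0.4000, 0.3500, 0.2500)
After 2 minutes: (0.2300, 0.4650, 0.3050)
After 3 minutes: (0.2495, 0.4425, 0.3080)
P(in Overloaded after 3 minutes) = 0.4425

0.4425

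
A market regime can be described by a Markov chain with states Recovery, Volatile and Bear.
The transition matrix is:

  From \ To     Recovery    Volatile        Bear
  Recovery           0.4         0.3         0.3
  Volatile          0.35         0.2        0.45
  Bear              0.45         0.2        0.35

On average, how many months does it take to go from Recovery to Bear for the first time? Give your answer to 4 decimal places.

Let t(s) be the expected number of months to first reach Bear from state s, with t(Bear) = 0. Conditioning on the first month:
t(Recovery) = 1 + 0.4·t(Recovery) + 0.3·t(Volatile)
t(Volatile) = 1 + 0.35·t(Recovery) + 0.2·t(Volatile)
Solving: t(Recovery) = 2.9333, t(Volatile) = 2.5333.
Expected months from Recovery to Bear: 2.9333.

2.9333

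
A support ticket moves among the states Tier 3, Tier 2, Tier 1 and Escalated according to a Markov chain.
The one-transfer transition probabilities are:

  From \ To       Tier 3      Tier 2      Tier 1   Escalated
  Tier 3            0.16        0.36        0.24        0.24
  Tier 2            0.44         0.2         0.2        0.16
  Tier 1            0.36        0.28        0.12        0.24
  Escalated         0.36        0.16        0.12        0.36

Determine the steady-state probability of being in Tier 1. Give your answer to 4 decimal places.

Let the stationary distribution be π with π = πP and π_1 + π_2 + π_3 + π_4 = 1.
π_1 = 0.16·π_1 + 0.44·π_2 + 0.36·π_3 + 0.36·π_4
π_2 = 0.36·π_1 + 0.2·π_2 + 0.28·π_3 + 0.16·π_4
π_3 = 0.24·π_1 + 0.2·π_2 + 0.12·π_3 + 0.12·π_4
Solving with the normalization constraint gives π = (0.3170, 0.2550, 0.1784, 0.2495).
So the stationary probability of Tier 1 is 0.1784.

0.1784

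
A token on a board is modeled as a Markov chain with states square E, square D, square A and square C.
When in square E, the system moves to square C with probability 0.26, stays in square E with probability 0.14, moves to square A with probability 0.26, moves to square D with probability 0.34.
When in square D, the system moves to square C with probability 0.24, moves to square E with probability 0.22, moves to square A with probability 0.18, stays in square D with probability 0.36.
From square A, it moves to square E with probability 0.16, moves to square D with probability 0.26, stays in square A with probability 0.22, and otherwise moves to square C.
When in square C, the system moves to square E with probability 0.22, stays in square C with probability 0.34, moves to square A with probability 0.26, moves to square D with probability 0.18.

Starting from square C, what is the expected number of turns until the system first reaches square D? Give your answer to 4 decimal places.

Let t(s) be the expected number of turns to first reach square D from state s, with t(square D) = 0. Conditioning on the first turn:
t(square E) = 1 + 0.14·t(square E) + 0.26·t(square A) + 0.26·t(square C)
t(square A) = 1 + 0.16·t(square E) + 0.22·t(square A) + 0.36·t(square C)
t(square C) = 1 + 0.22·t(square E) + 0.26·t(square A) + 0.34·t(square C)
Solving: t(square E) = 3.6977, t(square A) = 4.0440, t(square C) = 4.3408.
Expected turns from square C to square D: 4.3408.

4.3408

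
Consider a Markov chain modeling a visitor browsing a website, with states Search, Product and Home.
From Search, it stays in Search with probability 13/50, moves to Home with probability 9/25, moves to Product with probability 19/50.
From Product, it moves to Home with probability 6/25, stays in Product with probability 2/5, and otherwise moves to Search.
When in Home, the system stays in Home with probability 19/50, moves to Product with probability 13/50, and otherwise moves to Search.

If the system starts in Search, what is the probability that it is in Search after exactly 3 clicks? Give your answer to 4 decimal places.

0.3266

Propagate the distribution vector 3 clicks from Search.
After 0 clicks: (1.0000, 0.0000, 0.0000)
After 1 click: (0.2600, 0.3800, 0.3600)
After 2 clicks: (0.3340, 0.3444, 0.3216)
After 3 clicks: (0.3266, 0.3483, 0.3251)
P(in Search after 3 clicks) = 0.3266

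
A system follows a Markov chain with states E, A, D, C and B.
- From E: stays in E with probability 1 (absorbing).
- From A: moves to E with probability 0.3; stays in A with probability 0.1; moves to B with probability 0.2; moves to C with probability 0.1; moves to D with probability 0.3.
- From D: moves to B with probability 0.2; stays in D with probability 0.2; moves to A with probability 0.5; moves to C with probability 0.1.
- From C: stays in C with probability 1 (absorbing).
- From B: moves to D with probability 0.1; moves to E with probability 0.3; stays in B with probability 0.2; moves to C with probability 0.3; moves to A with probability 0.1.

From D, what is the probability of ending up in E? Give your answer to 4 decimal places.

Let h(s) be the probability of absorption at E starting from transient state s. Then h(E) = 1 and h(C) = 0. By first-step analysis:
h(A) = 0.3·1 + 0.1·h(A) + 0.3·h(D) + 0.1·0 + 0.2·h(B)
h(D) = 0.5·h(A) + 0.2·h(D) + 0.1·0 + 0.2·h(B)
h(B) = 0.3·1 + 0.1·h(A) + 0.1·h(D) + 0.3·0 + 0.2·h(B)
Solving: h(A) = 0.6207, h(D) = 0.5172, h(B) = 0.5172.
Starting from D, the probability is 0.5172.

0.5172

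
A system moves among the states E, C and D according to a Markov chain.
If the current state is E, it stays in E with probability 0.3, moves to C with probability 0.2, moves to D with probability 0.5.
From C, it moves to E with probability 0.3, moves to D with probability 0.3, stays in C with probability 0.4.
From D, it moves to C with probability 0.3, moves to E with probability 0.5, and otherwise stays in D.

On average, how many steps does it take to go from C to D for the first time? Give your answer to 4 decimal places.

2.7778

Let t(s) be the expected number of steps to first reach D from state s, with t(D) = 0. Conditioning on the first step:
t(E) = 1 + 0.3·t(E) + 0.2·t(C)
t(C) = 1 + 0.3·t(E) + 0.4·t(C)
Solving: t(E) = 2.2222, t(C) = 2.7778.
Expected steps from C to D: 2.7778.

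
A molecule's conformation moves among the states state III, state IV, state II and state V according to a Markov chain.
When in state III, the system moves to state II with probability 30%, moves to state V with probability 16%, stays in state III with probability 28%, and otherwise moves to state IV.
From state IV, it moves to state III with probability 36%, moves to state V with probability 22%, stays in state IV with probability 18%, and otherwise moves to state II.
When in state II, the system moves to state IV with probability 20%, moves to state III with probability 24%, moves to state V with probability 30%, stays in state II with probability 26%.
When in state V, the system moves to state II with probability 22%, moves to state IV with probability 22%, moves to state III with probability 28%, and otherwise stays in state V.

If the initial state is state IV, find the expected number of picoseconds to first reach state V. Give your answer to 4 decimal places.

4.4876

Let t(s) be the expected number of picoseconds to first reach state V from state s, with t(state V) = 0. Conditioning on the first picosecond:
t(state III) = 1 + 0.28·t(state III) + 0.26·t(state IV) + 0.3·t(state II)
t(state IV) = 1 + 0.36·t(state III) + 0.18·t(state IV) + 0.24·t(state II)
t(state II) = 1 + 0.24·t(state III) + 0.2·t(state IV) + 0.26·t(state II)
Solving: t(state III) = 4.7150, t(state IV) = 4.4876, t(state II) = 4.0934.
Expected picoseconds from state IV to state V: 4.4876.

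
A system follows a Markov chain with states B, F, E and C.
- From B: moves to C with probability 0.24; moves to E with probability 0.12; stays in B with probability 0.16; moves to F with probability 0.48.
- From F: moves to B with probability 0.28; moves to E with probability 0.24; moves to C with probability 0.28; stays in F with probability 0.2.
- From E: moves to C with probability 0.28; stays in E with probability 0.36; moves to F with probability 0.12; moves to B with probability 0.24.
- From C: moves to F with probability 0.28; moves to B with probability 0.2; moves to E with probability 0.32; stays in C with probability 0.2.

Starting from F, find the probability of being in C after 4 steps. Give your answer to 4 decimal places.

Propagate the distribution vector 4 steps from F.
After 0 steps: (0.0000, 1.0000, 0.0000, 0.0000)
After 1 step: (0.2800, 0.2000, 0.2400, 0.2800)
After 2 steps: (0.2144, 0.2816, 0.2576, 0.2464)
After 3 steps: (0.2243, 0.2591, 0.2649, 0.2517)
After 4 steps: (0.2224, 0.2617, 0.2650, 0.2509)
P(in C after 4 steps) = 0.2509

0.2509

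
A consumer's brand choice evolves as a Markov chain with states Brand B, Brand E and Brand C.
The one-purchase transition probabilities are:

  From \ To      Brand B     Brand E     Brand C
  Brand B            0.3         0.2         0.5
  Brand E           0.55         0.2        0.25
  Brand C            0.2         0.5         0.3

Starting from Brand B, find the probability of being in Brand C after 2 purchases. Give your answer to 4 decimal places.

Sum over the intermediate state after 1 purchase:
P = P(Brand B→Brand B)·P(Brand B→Brand C) + P(Brand B→Brand E)·P(Brand E→Brand C) + P(Brand B→Brand C)·P(Brand C→Brand C)
  = 0.3×0.5 + 0.2×0.25 + 0.5×0.3
  = 0.1500 + 0.0500 + 0.1500 = 0.3500

0.3500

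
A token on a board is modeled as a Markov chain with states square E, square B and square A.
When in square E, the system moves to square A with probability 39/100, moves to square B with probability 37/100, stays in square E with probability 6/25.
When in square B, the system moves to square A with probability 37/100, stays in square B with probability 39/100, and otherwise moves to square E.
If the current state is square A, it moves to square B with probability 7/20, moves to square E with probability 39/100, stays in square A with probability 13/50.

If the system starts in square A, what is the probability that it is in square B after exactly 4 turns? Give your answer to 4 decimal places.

Propagate the distribution vector 4 turns from square A.
After 0 turns: (0.0000, 0.0000, 1.0000)
After 1 turn: (0.3900, 0.3500, 0.2600)
After 2 turns: (0.2790, 0.3718, 0.3492)
After 3 turns: (0.2924, 0.3705, 0.3372)
After 4 turns: (0.2906, 0.3707, 0.3388)
P(in square B after 4 turns) = 0.3707

0.3707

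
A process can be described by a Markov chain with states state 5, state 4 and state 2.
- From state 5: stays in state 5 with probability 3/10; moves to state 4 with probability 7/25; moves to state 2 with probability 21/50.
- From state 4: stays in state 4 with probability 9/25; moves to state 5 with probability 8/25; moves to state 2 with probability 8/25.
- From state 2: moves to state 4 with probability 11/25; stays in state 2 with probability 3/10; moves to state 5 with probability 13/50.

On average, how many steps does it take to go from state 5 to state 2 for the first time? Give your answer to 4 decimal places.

2.5670

Let t(s) be the expected number of steps to first reach state 2 from state s, with t(state 2) = 0. Conditioning on the first step:
t(state 5) = 1 + 0.3·t(state 5) + 0.28·t(state 4)
t(state 4) = 1 + 0.32·t(state 5) + 0.36·t(state 4)
Solving: t(state 5) = 2.5670, t(state 4) = 2.8460.
Expected steps from state 5 to state 2: 2.5670.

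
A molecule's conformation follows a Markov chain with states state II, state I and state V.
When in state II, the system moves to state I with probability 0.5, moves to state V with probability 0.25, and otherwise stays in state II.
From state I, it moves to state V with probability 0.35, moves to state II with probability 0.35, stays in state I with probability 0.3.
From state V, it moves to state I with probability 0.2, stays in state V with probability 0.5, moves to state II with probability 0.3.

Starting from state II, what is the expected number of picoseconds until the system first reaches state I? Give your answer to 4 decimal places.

Let t(s) be the expected number of picoseconds to first reach state I from state s, with t(state I) = 0. Conditioning on the first picosecond:
t(state II) = 1 + 0.25·t(state II) + 0.25·t(state V)
t(state V) = 1 + 0.3·t(state II) + 0.5·t(state V)
Solving: t(state II) = 2.5000, t(state V) = 3.5000.
Expected picoseconds from state II to state I: 2.5000.

2.5000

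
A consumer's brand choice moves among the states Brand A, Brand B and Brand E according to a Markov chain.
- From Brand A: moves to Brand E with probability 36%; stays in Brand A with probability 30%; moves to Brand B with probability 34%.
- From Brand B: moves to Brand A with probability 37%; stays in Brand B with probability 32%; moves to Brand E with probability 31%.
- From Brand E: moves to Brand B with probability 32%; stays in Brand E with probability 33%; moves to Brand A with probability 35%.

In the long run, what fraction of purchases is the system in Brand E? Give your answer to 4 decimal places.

0.3337

Let the stationary distribution be π with π = πP and π_1 + π_2 + π_3 = 1.
π_1 = 0.3·π_1 + 0.37·π_2 + 0.35·π_3
π_2 = 0.34·π_1 + 0.32·π_2 + 0.32·π_3
Solving with the normalization constraint gives π = (0.3396, 0.3268, 0.3337).
So the stationary probability of Brand E is 0.3337.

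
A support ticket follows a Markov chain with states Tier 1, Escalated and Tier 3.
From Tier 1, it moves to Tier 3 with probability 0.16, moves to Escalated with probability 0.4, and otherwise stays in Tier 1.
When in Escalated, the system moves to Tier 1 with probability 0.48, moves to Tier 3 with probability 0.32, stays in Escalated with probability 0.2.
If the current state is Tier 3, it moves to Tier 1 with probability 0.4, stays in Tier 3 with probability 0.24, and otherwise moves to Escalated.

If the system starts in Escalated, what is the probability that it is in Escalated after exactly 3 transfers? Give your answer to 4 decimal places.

0.3219

Propagate the distribution vector 3 transfers from Escalated.
After 0 transfers: (0.0000, 1.0000, 0.0000)
After 1 transfer: (0.4800, 0.2000, 0.3200)
After 2 transfers: (0.4352, 0.3472, 0.2176)
After 3 transfers: (0.4452, 0.3219, 0.2330)
P(in Escalated after 3 transfers) = 0.3219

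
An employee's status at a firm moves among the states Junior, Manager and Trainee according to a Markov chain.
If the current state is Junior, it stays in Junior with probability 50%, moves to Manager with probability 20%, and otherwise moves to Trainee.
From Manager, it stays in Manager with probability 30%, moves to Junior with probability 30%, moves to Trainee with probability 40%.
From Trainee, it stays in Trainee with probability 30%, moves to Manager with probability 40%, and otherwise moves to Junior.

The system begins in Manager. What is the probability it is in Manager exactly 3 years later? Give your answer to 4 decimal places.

0.2970

Propagate the distribution vector 3 years from Manager.
After 0 years: (0.0000, 1.0000, 0.0000)
After 1 year: (0.3000, 0.3000, 0.4000)
After 2 years: (0.3600, 0.3100, 0.3300)
After 3 years: (0.3720, 0.2970, 0.3310)
P(in Manager after 3 years) = 0.2970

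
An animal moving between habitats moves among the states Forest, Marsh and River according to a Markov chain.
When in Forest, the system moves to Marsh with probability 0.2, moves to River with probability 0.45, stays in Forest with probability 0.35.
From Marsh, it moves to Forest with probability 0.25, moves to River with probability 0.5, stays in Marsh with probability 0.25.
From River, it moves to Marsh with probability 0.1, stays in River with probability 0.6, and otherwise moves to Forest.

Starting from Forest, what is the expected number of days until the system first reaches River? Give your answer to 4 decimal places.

Let t(s) be the expected number of days to first reach River from state s, with t(River) = 0. Conditioning on the first day:
t(Forest) = 1 + 0.35·t(Forest) + 0.2·t(Marsh)
t(Marsh) = 1 + 0.25·t(Forest) + 0.25·t(Marsh)
Solving: t(Forest) = 2.1714, t(Marsh) = 2.0571.
Expected days from Forest to River: 2.1714.

2.1714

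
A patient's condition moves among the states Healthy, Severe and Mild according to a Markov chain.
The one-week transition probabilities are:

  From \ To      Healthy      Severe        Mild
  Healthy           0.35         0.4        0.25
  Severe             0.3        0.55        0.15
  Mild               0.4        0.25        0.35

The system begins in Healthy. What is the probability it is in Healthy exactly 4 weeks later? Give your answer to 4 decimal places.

0.3402

Propagate the distribution vector 4 weeks from Healthy.
After 0 weeks: (1.0000, 0.0000, 0.0000)
After 1 week: (0.3500, 0.4000, 0.2500)
After 2 weeks: (0.3425, 0.4225, 0.2350)
After 3 weeks: (0.3406, 0.4281, 0.2313)
After 4 weeks: (0.3402, 0.4295, 0.2303)
P(in Healthy after 4 weeks) = 0.3402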